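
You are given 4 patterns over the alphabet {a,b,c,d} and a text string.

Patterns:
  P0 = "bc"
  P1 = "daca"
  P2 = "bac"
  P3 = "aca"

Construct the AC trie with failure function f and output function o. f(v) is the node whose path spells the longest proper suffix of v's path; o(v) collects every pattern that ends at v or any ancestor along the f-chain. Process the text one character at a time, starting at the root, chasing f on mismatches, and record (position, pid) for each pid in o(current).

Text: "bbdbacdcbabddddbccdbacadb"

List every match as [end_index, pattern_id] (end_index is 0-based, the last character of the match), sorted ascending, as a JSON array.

Build:
Trie nodes:
  n0 'ε': a→9 b→1 d→3
  n1 'b': a→7 c→2
  n2 'bc': ·  [P0 ends]
  n3 'd': a→4
  n4 'da': c→5
  n5 'dac': a→6
  n6 'daca': ·  [P1 ends]
  n7 'ba': c→8
  n8 'bac': ·  [P2 ends]
  n9 'a': c→10
  n10 'ac': a→11
  n11 'aca': ·  [P3 ends]

BFS fail/out derivation:
  n1('b'): parent n0 fail=0; on 'b' 0 → fail=0;  out ∅∪∅=∅
  n3('d'): parent n0 fail=0; on 'd' 0 → fail=0;  out ∅∪∅=∅
  n9('a'): parent n0 fail=0; on 'a' 0 → fail=0;  out ∅∪∅=∅
  n2('bc'): parent n1 fail=0; on 'c' 0 → fail=0;  out {0}∪∅={0}
  n4('da'): parent n3 fail=0; on 'a' 0 → fail=9;  out ∅∪∅=∅
  n7('ba'): parent n1 fail=0; on 'a' 0 → fail=9;  out ∅∪∅=∅
  n10('ac'): parent n9 fail=0; on 'c' 0 → fail=0;  out ∅∪∅=∅
  n5('dac'): parent n4 fail=9; on 'c' 9 → fail=10;  out ∅∪∅=∅
  n8('bac'): parent n7 fail=9; on 'c' 9 → fail=10;  out {2}∪∅={2}
  n11('aca'): parent n10 fail=0; on 'a' 0 → fail=9;  out {3}∪∅={3}
  n6('daca'): parent n5 fail=10; on 'a' 10 → fail=11;  out {1}∪{3}={1,3}

Text stream:
pos 0 'b': at 1
pos 1 'b': at 1 (fail-walked)
pos 2 'd': at 3 (fail-walked)
pos 3 'b': at 1 (fail-walked)
pos 4 'a': at 7
pos 5 'c': at 8  → match P2@[3:5]
pos 6 'd': at 3 (fail-walked)
pos 7 'c': at 0 (fail-walked)
pos 8 'b': at 1
pos 9 'a': at 7
pos 10 'b': at 1 (fail-walked)
pos 11 'd': at 3 (fail-walked)
pos 12 'd': at 3 (fail-walked)
pos 13 'd': at 3 (fail-walked)
pos 14 'd': at 3 (fail-walked)
pos 15 'b': at 1 (fail-walked)
pos 16 'c': at 2  → match P0@[15:16]
pos 17 'c': at 0 (fail-walked)
pos 18 'd': at 3
pos 19 'b': at 1 (fail-walked)
pos 20 'a': at 7
pos 21 'c': at 8  → match P2@[19:21]
pos 22 'a': at 11 (fail-walked)  → match P3@[20:22]
pos 23 'd': at 3 (fail-walked)
pos 24 'b': at 1 (fail-walked)

Result: [[5,2],[16,0],[21,2],[22,3]]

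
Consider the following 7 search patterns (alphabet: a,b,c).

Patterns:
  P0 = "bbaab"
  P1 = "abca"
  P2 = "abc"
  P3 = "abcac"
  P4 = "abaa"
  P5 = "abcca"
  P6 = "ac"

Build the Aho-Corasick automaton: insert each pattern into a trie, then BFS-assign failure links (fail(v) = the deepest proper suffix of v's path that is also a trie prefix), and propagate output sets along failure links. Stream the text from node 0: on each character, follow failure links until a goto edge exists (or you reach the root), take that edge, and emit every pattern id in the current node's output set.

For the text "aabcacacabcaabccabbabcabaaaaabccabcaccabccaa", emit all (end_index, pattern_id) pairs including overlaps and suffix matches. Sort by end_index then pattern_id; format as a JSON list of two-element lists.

Build:
Trie (insert patterns):
  0='ε' goto a→6 b→1
  1='b' goto b→2
  2='bb' goto a→3
  3='bba' goto a→4
  4='bbaa' goto b→5
  5='bbaab' goto ·  ←P0
  6='a' goto b→7 c→15
  7='ab' goto a→11 c→8
  8='abc' goto a→9 c→13  ←P2
  9='abca' goto c→10  ←P1
  10='abcac' goto ·  ←P3
  11='aba' goto a→12
  12='abaa' goto ·  ←P4
  13='abcc' goto a→14
  14='abcca' goto ·  ←P5
  15='ac' goto ·  ←P6

BFS fail/out derivation:
  n1('b'): parent n0 fail=0; on 'b' 0 → fail=0;  out ∅∪∅=∅
  n6('a'): parent n0 fail=0; on 'a' 0 → fail=0;  out ∅∪∅=∅
  n2('bb'): parent n1 fail=0; on 'b' 0 → fail=1;  out ∅∪∅=∅
  n7('ab'): parent n6 fail=0; on 'b' 0 → fail=1;  out ∅∪∅=∅
  n15('ac'): parent n6 fail=0; on 'c' 0 → fail=0;  out {6}∪∅={6}
  n3('bba'): parent n2 fail=1; on 'a' 1→0 → fail=6;  out ∅∪∅=∅
  n8('abc'): parent n7 fail=1; on 'c' 1→0 → fail=0;  out {2}∪∅={2}
  n11('aba'): parent n7 fail=1; on 'a' 1→0 → fail=6;  out ∅∪∅=∅
  n4('bbaa'): parent n3 fail=6; on 'a' 6→0 → fail=6;  out ∅∪∅=∅
  n9('abca'): parent n8 fail=0; on 'a' 0 → fail=6;  out {1}∪∅={1}
  n12('abaa'): parent n11 fail=6; on 'a' 6→0 → fail=6;  out {4}∪∅={4}
  n13('abcc'): parent n8 fail=0; on 'c' 0 → fail=0;  out ∅∪∅=∅
  n5('bbaab'): parent n4 fail=6; on 'b' 6 → fail=7;  out {0}∪∅={0}
  n10('abcac'): parent n9 fail=6; on 'c' 6 → fail=15;  out {3}∪{6}={3,6}
  n14('abcca'): parent n13 fail=0; on 'a' 0 → fail=6;  out {5}∪∅={5}

Scan:
[0] read 'a'  n0⇒n6
[1] read 'a'  n6⇒n6 ·f
[2] read 'b'  n6⇒n7
[3] read 'c'  n7⇒n8  → match P2@[1:3]
[4] read 'a'  n8⇒n9  → match P1@[1:4]
[5] read 'c'  n9⇒n10  → match P3@[1:5],P6@[4:5]
[6] read 'a'  n10⇒n6 ·f
[7] read 'c'  n6⇒n15  → match P6@[6:7]
[8] read 'a'  n15⇒n6 ·f
[9] read 'b'  n6⇒n7
[10] read 'c'  n7⇒n8  → match P2@[8:10]
[11] read 'a'  n8⇒n9  → match P1@[8:11]
[12] read 'a'  n9⇒n6 ·f
[13] read 'b'  n6⇒n7
[14] read 'c'  n7⇒n8  → match P2@[12:14]
[15] read 'c'  n8⇒n13
[16] read 'a'  n13⇒n14  → match P5@[12:16]
[17] read 'b'  n14⇒n7 ·f
[18] read 'b'  n7⇒n2 ·f
[19] read 'a'  n2⇒n3
[20] read 'b'  n3⇒n7 ·f
[21] read 'c'  n7⇒n8  → match P2@[19:21]
[22] read 'a'  n8⇒n9  → match P1@[19:22]
[23] read 'b'  n9⇒n7 ·f
[24] read 'a'  n7⇒n11
[25] read 'a'  n11⇒n12  → match P4@[22:25]
[26] read 'a'  n12⇒n6 ·f
[27] read 'a'  n6⇒n6 ·f
[28] read 'a'  n6⇒n6 ·f
[29] read 'b'  n6⇒n7
[30] read 'c'  n7⇒n8  → match P2@[28:30]
[31] read 'c'  n8⇒n13
[32] read 'a'  n13⇒n14  → match P5@[28:32]
[33] read 'b'  n14⇒n7 ·f
[34] read 'c'  n7⇒n8  → match P2@[32:34]
[35] read 'a'  n8⇒n9  → match P1@[32:35]
[36] read 'c'  n9⇒n10  → match P3@[32:36],P6@[35:36]
[37] read 'c'  n10⇒n0 ·f
[38] read 'a'  n0⇒n6
[39] read 'b'  n6⇒n7
[40] read 'c'  n7⇒n8  → match P2@[38:40]
[41] read 'c'  n8⇒n13
[42] read 'a'  n13⇒n14  → match P5@[38:42]
[43] read 'a'  n14⇒n6 ·f

All matches (sorted): [[3,2],[4,1],[5,3],[5,6],[7,6],[10,2],[11,1],[14,2],[16,5],[21,2],[22,1],[25,4],[30,2],[32,5],[34,2],[35,1],[36,3],[36,6],[40,2],[42,5]]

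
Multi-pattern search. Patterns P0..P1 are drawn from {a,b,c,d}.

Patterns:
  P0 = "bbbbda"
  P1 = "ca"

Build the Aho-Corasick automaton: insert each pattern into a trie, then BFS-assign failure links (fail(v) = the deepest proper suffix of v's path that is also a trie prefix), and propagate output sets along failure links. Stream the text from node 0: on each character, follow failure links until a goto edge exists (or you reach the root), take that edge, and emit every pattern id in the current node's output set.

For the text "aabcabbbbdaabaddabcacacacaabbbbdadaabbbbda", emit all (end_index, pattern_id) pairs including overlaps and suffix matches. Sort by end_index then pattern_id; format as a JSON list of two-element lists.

Build:
Trie nodes:
  0='ε' goto b→1 c→7
  1='b' goto b→2
  2='bb' goto b→3
  3='bbb' goto b→4
  4='bbbb' goto d→5
  5='bbbbd' goto a→6
  6='bbbbda' goto ·  [P0 ends]
  7='c' goto a→8
  8='ca' goto ·  [P1 ends]

BFS fail/out derivation:
  n1('b'): parent n0 fail=0; on 'b' 0 → fail=0;  out ∅∪∅=∅
  n7('c'): parent n0 fail=0; on 'c' 0 → fail=0;  out ∅∪∅=∅
  n2('bb'): parent n1 fail=0; on 'b' 0 → fail=1;  out ∅∪∅=∅
  n8('ca'): parent n7 fail=0; on 'a' 0 → fail=0;  out {1}∪∅={1}
  n3('bbb'): parent n2 fail=1; on 'b' 1 → fail=2;  out ∅∪∅=∅
  n4('bbbb'): parent n3 fail=2; on 'b' 2 → fail=3;  out ∅∪∅=∅
  n5('bbbbd'): parent n4 fail=3; on 'd' 3→2→1→0 → fail=0;  out ∅∪∅=∅
  n6('bbbbda'): parent n5 fail=0; on 'a' 0 → fail=0;  out {0}∪∅={0}

Run:
i=0 'a': node 0→0
i=1 'a': node 0→0
i=2 'b': node 0→1
i=3 'c': node 1→7 ·f
i=4 'a': node 7→8  emit P1@[3:4]
i=5 'b': node 8→1 ·f
i=6 'b': node 1→2
i=7 'b': node 2→3
i=8 'b': node 3→4
i=9 'd': node 4→5
i=10 'a': node 5→6  emit P0@[5:10]
i=11 'a': node 6→0 ·f
i=12 'b': node 0→1
i=13 'a': node 1→0 ·f
i=14 'd': node 0→0
i=15 'd': node 0→0
i=16 'a': node 0→0
i=17 'b': node 0→1
i=18 'c': node 1→7 ·f
i=19 'a': node 7→8  emit P1@[18:19]
i=20 'c': node 8→7 ·f
i=21 'a': node 7→8  emit P1@[20:21]
i=22 'c': node 8→7 ·f
i=23 'a': node 7→8  emit P1@[22:23]
i=24 'c': node 8→7 ·f
i=25 'a': node 7→8  emit P1@[24:25]
i=26 'a': node 8→0 ·f
i=27 'b': node 0→1
i=28 'b': node 1→2
i=29 'b': node 2→3
i=30 'b': node 3→4
i=31 'd': node 4→5
i=32 'a': node 5→6  emit P0@[27:32]
i=33 'd': node 6→0 ·f
i=34 'a': node 0→0
i=35 'a': node 0→0
i=36 'b': node 0→1
i=37 'b': node 1→2
i=38 'b': node 2→3
i=39 'b': node 3→4
i=40 'd': node 4→5
i=41 'a': node 5→6  emit P0@[36:41]

Result: [[4,1],[10,0],[19,1],[21,1],[23,1],[25,1],[32,0],[41,0]]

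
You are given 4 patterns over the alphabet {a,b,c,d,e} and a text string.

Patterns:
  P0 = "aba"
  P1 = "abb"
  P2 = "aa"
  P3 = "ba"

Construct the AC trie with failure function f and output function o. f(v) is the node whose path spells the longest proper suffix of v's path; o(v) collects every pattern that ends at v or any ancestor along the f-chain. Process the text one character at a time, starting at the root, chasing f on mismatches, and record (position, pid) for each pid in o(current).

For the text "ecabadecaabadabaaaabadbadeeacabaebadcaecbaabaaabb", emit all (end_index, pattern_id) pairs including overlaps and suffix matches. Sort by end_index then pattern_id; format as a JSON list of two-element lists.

Build automaton:
Trie nodes:
  0='ε' goto a→1 b→6
  1='a' goto a→5 b→2
  2='ab' goto a→3 b→4
  3='aba' goto ·  [P0 ends]
  4='abb' goto ·  [P1 ends]
  5='aa' goto ·  [P2 ends]
  6='b' goto a→7
  7='ba' goto ·  [P3 ends]

BFS fail/out derivation:
  fail(1) 'a': from fail(0)=0 chase 'a': 0 ⇒ 0;  out=∅∪out(0)=∅
  fail(6) 'b': from fail(0)=0 chase 'b': 0 ⇒ 0;  out=∅∪out(0)=∅
  fail(2) 'ab': from fail(1)=0 chase 'b': 0 ⇒ 6;  out=∅∪out(6)=∅
  fail(5) 'aa': from fail(1)=0 chase 'a': 0 ⇒ 1;  out={2}∪out(1)={2}
  fail(7) 'ba': from fail(6)=0 chase 'a': 0 ⇒ 1;  out={3}∪out(1)={3}
  fail(3) 'aba': from fail(2)=6 chase 'a': 6 ⇒ 7;  out={0}∪out(7)={0,3}
  fail(4) 'abb': from fail(2)=6 chase 'b': 6→0 ⇒ 6;  out={1}∪out(6)={1}

Text stream:
i=0 'e': node 0→0
i=1 'c': node 0→0
i=2 'a': node 0→1
i=3 'b': node 1→2
i=4 'a': node 2→3  ** P0@[2:4],P3@[3:4]
i=5 'd': node 3→0 (fail-walked)
i=6 'e': node 0→0
i=7 'c': node 0→0
i=8 'a': node 0→1
i=9 'a': node 1→5  ** P2@[8:9]
i=10 'b': node 5→2 (fail-walked)
i=11 'a': node 2→3  ** P0@[9:11],P3@[10:11]
i=12 'd': node 3→0 (fail-walked)
i=13 'a': node 0→1
i=14 'b': node 1→2
i=15 'a': node 2→3  ** P0@[13:15],P3@[14:15]
i=16 'a': node 3→5 (fail-walked)  ** P2@[15:16]
i=17 'a': node 5→5 (fail-walked)  ** P2@[16:17]
i=18 'a': node 5→5 (fail-walked)  ** P2@[17:18]
i=19 'b': node 5→2 (fail-walked)
i=20 'a': node 2→3  ** P0@[18:20],P3@[19:20]
i=21 'd': node 3→0 (fail-walked)
i=22 'b': node 0→6
i=23 'a': node 6→7  ** P3@[22:23]
i=24 'd': node 7→0 (fail-walked)
i=25 'e': node 0→0
i=26 'e': node 0→0
i=27 'a': node 0→1
i=28 'c': node 1→0 (fail-walked)
i=29 'a': node 0→1
i=30 'b': node 1→2
i=31 'a': node 2→3  ** P0@[29:31],P3@[30:31]
i=32 'e': node 3→0 (fail-walked)
i=33 'b': node 0→6
i=34 'a': node 6→7  ** P3@[33:34]
i=35 'd': node 7→0 (fail-walked)
i=36 'c': node 0→0
i=37 'a': node 0→1
i=38 'e': node 1→0 (fail-walked)
i=39 'c': node 0→0
i=40 'b': node 0→6
i=41 'a': node 6→7  ** P3@[40:41]
i=42 'a': node 7→5 (fail-walked)  ** P2@[41:42]
i=43 'b': node 5→2 (fail-walked)
i=44 'a': node 2→3  ** P0@[42:44],P3@[43:44]
i=45 'a': node 3→5 (fail-walked)  ** P2@[44:45]
i=46 'a': node 5→5 (fail-walked)  ** P2@[45:46]
i=47 'b': node 5→2 (fail-walked)
i=48 'b': node 2→4  ** P1@[46:48]

Matches: [[4,0],[4,3],[9,2],[11,0],[11,3],[15,0],[15,3],[16,2],[17,2],[18,2],[20,0],[20,3],[23,3],[31,0],[31,3],[34,3],[41,3],[42,2],[44,0],[44,3],[45,2],[46,2],[48,1]]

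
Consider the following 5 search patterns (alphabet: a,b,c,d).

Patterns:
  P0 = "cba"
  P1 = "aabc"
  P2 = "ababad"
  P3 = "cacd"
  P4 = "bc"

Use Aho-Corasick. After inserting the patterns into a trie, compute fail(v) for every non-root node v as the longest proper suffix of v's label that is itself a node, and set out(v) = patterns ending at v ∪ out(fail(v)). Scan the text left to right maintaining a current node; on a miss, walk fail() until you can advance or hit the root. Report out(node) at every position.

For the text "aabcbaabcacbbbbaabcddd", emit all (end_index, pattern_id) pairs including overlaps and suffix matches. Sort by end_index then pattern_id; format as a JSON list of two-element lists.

Build automaton:
Trie (insert patterns):
  0='ε' goto a→4 b→16 c→1
  1='c' goto a→13 b→2
  2='cb' goto a→3
  3='cba' goto ·  [P0 ends]
  4='a' goto a→5 b→8
  5='aa' goto b→6
  6='aab' goto c→7
  7='aabc' goto ·  [P1 ends]
  8='ab' goto a→9
  9='aba' goto b→10
  10='abab' goto a→11
  11='ababa' goto d→12
  12='ababad' goto ·  [P2 ends]
  13='ca' goto c→14
  14='cac' goto d→15
  15='cacd' goto ·  [P3 ends]
  16='b' goto c→17
  17='bc' goto ·  [P4 ends]

BFS fail/out derivation:
  n1('c'): parent n0 fail=0; on 'c' 0 → fail=0;  out ∅∪∅=∅
  n4('a'): parent n0 fail=0; on 'a' 0 → fail=0;  out ∅∪∅=∅
  n16('b'): parent n0 fail=0; on 'b' 0 → fail=0;  out ∅∪∅=∅
  n2('cb'): parent n1 fail=0; on 'b' 0 → fail=16;  out ∅∪∅=∅
  n5('aa'): parent n4 fail=0; on 'a' 0 → fail=4;  out ∅∪∅=∅
  n8('ab'): parent n4 fail=0; on 'b' 0 → fail=16;  out ∅∪∅=∅
  n13('ca'): parent n1 fail=0; on 'a' 0 → fail=4;  out ∅∪∅=∅
  n17('bc'): parent n16 fail=0; on 'c' 0 → fail=1;  out {4}∪∅={4}
  n3('cba'): parent n2 fail=16; on 'a' 16→0 → fail=4;  out {0}∪∅={0}
  n6('aab'): parent n5 fail=4; on 'b' 4 → fail=8;  out ∅∪∅=∅
  n9('aba'): parent n8 fail=16; on 'a' 16→0 → fail=4;  out ∅∪∅=∅
  n14('cac'): parent n13 fail=4; on 'c' 4→0 → fail=1;  out ∅∪∅=∅
  n7('aabc'): parent n6 fail=8; on 'c' 8→16 → fail=17;  out {1}∪{4}={1,4}
  n10('abab'): parent n9 fail=4; on 'b' 4 → fail=8;  out ∅∪∅=∅
  n15('cacd'): parent n14 fail=1; on 'd' 1→0 → fail=0;  out {3}∪∅={3}
  n11('ababa'): parent n10 fail=8; on 'a' 8 → fail=9;  out ∅∪∅=∅
  n12('ababad'): parent n11 fail=9; on 'd' 9→4→0 → fail=0;  out {2}∪∅={2}

Run:
pos 0 'a': at 4
pos 1 'a': at 5
pos 2 'b': at 6
pos 3 'c': at 7  ** P1@[0:3],P4@[2:3]
pos 4 'b': at 2 ·f
pos 5 'a': at 3  ** P0@[3:5]
pos 6 'a': at 5 ·f
pos 7 'b': at 6
pos 8 'c': at 7  ** P1@[5:8],P4@[7:8]
pos 9 'a': at 13 ·f
pos 10 'c': at 14
pos 11 'b': at 2 ·f
pos 12 'b': at 16 ·f
pos 13 'b': at 16 ·f
pos 14 'b': at 16 ·f
pos 15 'a': at 4 ·f
pos 16 'a': at 5
pos 17 'b': at 6
pos 18 'c': at 7  ** P1@[15:18],P4@[17:18]
pos 19 'd': at 0 ·f
pos 20 'd': at 0
pos 21 'd': at 0

Matches: [[3,1],[3,4],[5,0],[8,1],[8,4],[18,1],[18,4]]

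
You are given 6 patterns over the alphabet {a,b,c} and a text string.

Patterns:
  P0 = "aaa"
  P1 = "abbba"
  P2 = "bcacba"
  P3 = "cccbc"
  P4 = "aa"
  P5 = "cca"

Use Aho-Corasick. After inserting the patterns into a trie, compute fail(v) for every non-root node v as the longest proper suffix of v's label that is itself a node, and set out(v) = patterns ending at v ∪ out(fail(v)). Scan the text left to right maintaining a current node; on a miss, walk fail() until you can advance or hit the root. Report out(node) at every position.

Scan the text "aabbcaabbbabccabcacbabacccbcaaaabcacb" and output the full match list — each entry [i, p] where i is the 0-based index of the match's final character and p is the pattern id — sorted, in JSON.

Build:
Trie (insert patterns):
  n0 'ε': a→1 b→8 c→14
  n1 'a': a→2 b→4
  n2 'aa': a→3  ←P4
  n3 'aaa': ·  ←P0
  n4 'ab': b→5
  n5 'abb': b→6
  n6 'abbb': a→7
  n7 'abbba': ·  ←P1
  n8 'b': c→9
  n9 'bc': a→10
  n10 'bca': c→11
  n11 'bcac': b→12
  n12 'bcacb': a→13
  n13 'bcacba': ·  ←P2
  n14 'c': c→15
  n15 'cc': a→19 c→16
  n16 'ccc': b→17
  n17 'cccb': c→18
  n18 'cccbc': ·  ←P3
  n19 'cca': ·  ←P5

BFS fail/out derivation:
  fail(1) 'a': from fail(0)=0 chase 'a': 0 ⇒ 0;  out=∅∪out(0)=∅
  fail(8) 'b': from fail(0)=0 chase 'b': 0 ⇒ 0;  out=∅∪out(0)=∅
  fail(14) 'c': from fail(0)=0 chase 'c': 0 ⇒ 0;  out=∅∪out(0)=∅
  fail(2) 'aa': from fail(1)=0 chase 'a': 0 ⇒ 1;  out={4}∪out(1)={4}
  fail(4) 'ab': from fail(1)=0 chase 'b': 0 ⇒ 8;  out=∅∪out(8)=∅
  fail(9) 'bc': from fail(8)=0 chase 'c': 0 ⇒ 14;  out=∅∪out(14)=∅
  fail(15) 'cc': from fail(14)=0 chase 'c': 0 ⇒ 14;  out=∅∪out(14)=∅
  fail(3) 'aaa': from fail(2)=1 chase 'a': 1 ⇒ 2;  out={0}∪out(2)={0,4}
  fail(5) 'abb': from fail(4)=8 chase 'b': 8→0 ⇒ 8;  out=∅∪out(8)=∅
  fail(10) 'bca': from fail(9)=14 chase 'a': 14→0 ⇒ 1;  out=∅∪out(1)=∅
  fail(16) 'ccc': from fail(15)=14 chase 'c': 14 ⇒ 15;  out=∅∪out(15)=∅
  fail(19) 'cca': from fail(15)=14 chase 'a': 14→0 ⇒ 1;  out={5}∪out(1)={5}
  fail(6) 'abbb': from fail(5)=8 chase 'b': 8→0 ⇒ 8;  out=∅∪out(8)=∅
  fail(11) 'bcac': from fail(10)=1 chase 'c': 1→0 ⇒ 14;  out=∅∪out(14)=∅
  fail(17) 'cccb': from fail(16)=15 chase 'b': 15→14→0 ⇒ 8;  out=∅∪out(8)=∅
  fail(7) 'abbba': from fail(6)=8 chase 'a': 8→0 ⇒ 1;  out={1}∪out(1)={1}
  fail(12) 'bcacb': from fail(11)=14 chase 'b': 14→0 ⇒ 8;  out=∅∪out(8)=∅
  fail(18) 'cccbc': from fail(17)=8 chase 'c': 8 ⇒ 9;  out={3}∪out(9)={3}
  fail(13) 'bcacba': from fail(12)=8 chase 'a': 8→0 ⇒ 1;  out={2}∪out(1)={2}

Run:
[0] read 'a'  n0⇒n1
[1] read 'a'  n1⇒n2  emit P4@[0:1]
[2] read 'b'  n2⇒n4 (via fail)
[3] read 'b'  n4⇒n5
[4] read 'c'  n5⇒n9 (via fail)
[5] read 'a'  n9⇒n10
[6] read 'a'  n10⇒n2 (via fail)  emit P4@[5:6]
[7] read 'b'  n2⇒n4 (via fail)
[8] read 'b'  n4⇒n5
[9] read 'b'  n5⇒n6
[10] read 'a'  n6⇒n7  emit P1@[6:10]
[11] read 'b'  n7⇒n4 (via fail)
[12] read 'c'  n4⇒n9 (via fail)
[13] read 'c'  n9⇒n15 (via fail)
[14] read 'a'  n15⇒n19  emit P5@[12:14]
[15] read 'b'  n19⇒n4 (via fail)
[16] read 'c'  n4⇒n9 (via fail)
[17] read 'a'  n9⇒n10
[18] read 'c'  n10⇒n11
[19] read 'b'  n11⇒n12
[20] read 'a'  n12⇒n13  emit P2@[15:20]
[21] read 'b'  n13⇒n4 (via fail)
[22] read 'a'  n4⇒n1 (via fail)
[23] read 'c'  n1⇒n14 (via fail)
[24] read 'c'  n14⇒n15
[25] read 'c'  n15⇒n16
[26] read 'b'  n16⇒n17
[27] read 'c'  n17⇒n18  emit P3@[23:27]
[28] read 'a'  n18⇒n10 (via fail)
[29] read 'a'  n10⇒n2 (via fail)  emit P4@[28:29]
[30] read 'a'  n2⇒n3  emit P0@[28:30],P4@[29:30]
[31] read 'a'  n3⇒n3 (via fail)  emit P0@[29:31],P4@[30:31]
[32] read 'b'  n3⇒n4 (via fail)
[33] read 'c'  n4⇒n9 (via fail)
[34] read 'a'  n9⇒n10
[35] read 'c'  n10⇒n11
[36] read 'b'  n11⇒n12

Result: [[1,4],[6,4],[10,1],[14,5],[20,2],[27,3],[29,4],[30,0],[30,4],[31,0],[31,4]]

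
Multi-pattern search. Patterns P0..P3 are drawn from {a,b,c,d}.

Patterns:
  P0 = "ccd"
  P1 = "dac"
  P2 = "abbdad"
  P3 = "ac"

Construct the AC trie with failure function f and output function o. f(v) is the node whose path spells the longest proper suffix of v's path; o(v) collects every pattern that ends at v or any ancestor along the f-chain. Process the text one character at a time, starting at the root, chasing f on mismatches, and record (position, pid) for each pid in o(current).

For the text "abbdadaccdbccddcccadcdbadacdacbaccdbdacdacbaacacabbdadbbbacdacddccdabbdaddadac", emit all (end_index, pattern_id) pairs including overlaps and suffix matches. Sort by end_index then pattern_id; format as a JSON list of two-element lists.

Build automaton:
Trie (insert patterns):
  0='ε' goto a→7 c→1 d→4
  1='c' goto c→2
  2='cc' goto d→3
  3='ccd' goto ·  [P0 ends]
  4='d' goto a→5
  5='da' goto c→6
  6='dac' goto ·  [P1 ends]
  7='a' goto b→8 c→13
  8='ab' goto b→9
  9='abb' goto d→10
  10='abbd' goto a→11
  11='abbda' goto d→12
  12='abbdad' goto ·  [P2 ends]
  13='ac' goto ·  [P3 ends]

BFS fail/out derivation:
  n1('c'): parent n0 fail=0; on 'c' 0 → fail=0;  out ∅∪∅=∅
  n4('d'): parent n0 fail=0; on 'd' 0 → fail=0;  out ∅∪∅=∅
  n7('a'): parent n0 fail=0; on 'a' 0 → fail=0;  out ∅∪∅=∅
  n2('cc'): parent n1 fail=0; on 'c' 0 → fail=1;  out ∅∪∅=∅
  n5('da'): parent n4 fail=0; on 'a' 0 → fail=7;  out ∅∪∅=∅
  n8('ab'): parent n7 fail=0; on 'b' 0 → fail=0;  out ∅∪∅=∅
  n13('ac'): parent n7 fail=0; on 'c' 0 → fail=1;  out {3}∪∅={3}
  n3('ccd'): parent n2 fail=1; on 'd' 1→0 → fail=4;  out {0}∪∅={0}
  n6('dac'): parent n5 fail=7; on 'c' 7 → fail=13;  out {1}∪{3}={1,3}
  n9('abb'): parent n8 fail=0; on 'b' 0 → fail=0;  out ∅∪∅=∅
  n10('abbd'): parent n9 fail=0; on 'd' 0 → fail=4;  out ∅∪∅=∅
  n11('abbda'): parent n10 fail=4; on 'a' 4 → fail=5;  out ∅∪∅=∅
  n12('abbdad'): parent n11 fail=5; on 'd' 5→7→0 → fail=4;  out {2}∪∅={2}

Text stream:
[0] read 'a'  n0⇒n7
[1] read 'b'  n7⇒n8
[2] read 'b'  n8⇒n9
[3] read 'd'  n9⇒n10
[4] read 'a'  n10⇒n11
[5] read 'd'  n11⇒n12  → match P2@[0:5]
[6] read 'a'  n12⇒n5 (fail-walked)
[7] read 'c'  n5⇒n6  → match P1@[5:7],P3@[6:7]
[8] read 'c'  n6⇒n2 (fail-walked)
[9] read 'd'  n2⇒n3  → match P0@[7:9]
[10] read 'b'  n3⇒n0 (fail-walked)
[11] read 'c'  n0⇒n1
[12] read 'c'  n1⇒n2
[13] read 'd'  n2⇒n3  → match P0@[11:13]
[14] read 'd'  n3⇒n4 (fail-walked)
[15] read 'c'  n4⇒n1 (fail-walked)
[16] read 'c'  n1⇒n2
[17] read 'c'  n2⇒n2 (fail-walked)
[18] read 'a'  n2⇒n7 (fail-walked)
[19] read 'd'  n7⇒n4 (fail-walked)
[20] read 'c'  n4⇒n1 (fail-walked)
[21] read 'd'  n1⇒n4 (fail-walked)
[22] read 'b'  n4⇒n0 (fail-walked)
[23] read 'a'  n0⇒n7
[24] read 'd'  n7⇒n4 (fail-walked)
[25] read 'a'  n4⇒n5
[26] read 'c'  n5⇒n6  → match P1@[24:26],P3@[25:26]
[27] read 'd'  n6⇒n4 (fail-walked)
[28] read 'a'  n4⇒n5
[29] read 'c'  n5⇒n6  → match P1@[27:29],P3@[28:29]
[30] read 'b'  n6⇒n0 (fail-walked)
[31] read 'a'  n0⇒n7
[32] read 'c'  n7⇒n13  → match P3@[31:32]
[33] read 'c'  n13⇒n2 (fail-walked)
[34] read 'd'  n2⇒n3  → match P0@[32:34]
[35] read 'b'  n3⇒n0 (fail-walked)
[36] read 'd'  n0⇒n4
[37] read 'a'  n4⇒n5
[38] read 'c'  n5⇒n6  → match P1@[36:38],P3@[37:38]
[39] read 'd'  n6⇒n4 (fail-walked)
[40] read 'a'  n4⇒n5
[41] read 'c'  n5⇒n6  → match P1@[39:41],P3@[40:41]
[42] read 'b'  n6⇒n0 (fail-walked)
[43] read 'a'  n0⇒n7
[44] read 'a'  n7⇒n7 (fail-walked)
[45] read 'c'  n7⇒n13  → match P3@[44:45]
[46] read 'a'  n13⇒n7 (fail-walked)
[47] read 'c'  n7⇒n13  → match P3@[46:47]
[48] read 'a'  n13⇒n7 (fail-walked)
[49] read 'b'  n7⇒n8
[50] read 'b'  n8⇒n9
[51] read 'd'  n9⇒n10
[52] read 'a'  n10⇒n11
[53] read 'd'  n11⇒n12  → match P2@[48:53]
[54] read 'b'  n12⇒n0 (fail-walked)
[55] read 'b'  n0⇒n0
[56] read 'b'  n0⇒n0
[57] read 'a'  n0⇒n7
[58] read 'c'  n7⇒n13  → match P3@[57:58]
[59] read 'd'  n13⇒n4 (fail-walked)
[60] read 'a'  n4⇒n5
[61] read 'c'  n5⇒n6  → match P1@[59:61],P3@[60:61]
[62] read 'd'  n6⇒n4 (fail-walked)
[63] read 'd'  n4⇒n4 (fail-walked)
[64] read 'c'  n4⇒n1 (fail-walked)
[65] read 'c'  n1⇒n2
[66] read 'd'  n2⇒n3  → match P0@[64:66]
[67] read 'a'  n3⇒n5 (fail-walked)
[68] read 'b'  n5⇒n8 (fail-walked)
[69] read 'b'  n8⇒n9
[70] read 'd'  n9⇒n10
[71] read 'a'  n10⇒n11
[72] read 'd'  n11⇒n12  → match P2@[67:72]
[73] read 'd'  n12⇒n4 (fail-walked)
[74] read 'a'  n4⇒n5
[75] read 'd'  n5⇒n4 (fail-walked)
[76] read 'a'  n4⇒n5
[77] read 'c'  n5⇒n6  → match P1@[75:77],P3@[76:77]

Matches: [[5,2],[7,1],[7,3],[9,0],[13,0],[26,1],[26,3],[29,1],[29,3],[32,3],[34,0],[38,1],[38,3],[41,1],[41,3],[45,3],[47,3],[53,2],[58,3],[61,1],[61,3],[66,0],[72,2],[77,1],[77,3]]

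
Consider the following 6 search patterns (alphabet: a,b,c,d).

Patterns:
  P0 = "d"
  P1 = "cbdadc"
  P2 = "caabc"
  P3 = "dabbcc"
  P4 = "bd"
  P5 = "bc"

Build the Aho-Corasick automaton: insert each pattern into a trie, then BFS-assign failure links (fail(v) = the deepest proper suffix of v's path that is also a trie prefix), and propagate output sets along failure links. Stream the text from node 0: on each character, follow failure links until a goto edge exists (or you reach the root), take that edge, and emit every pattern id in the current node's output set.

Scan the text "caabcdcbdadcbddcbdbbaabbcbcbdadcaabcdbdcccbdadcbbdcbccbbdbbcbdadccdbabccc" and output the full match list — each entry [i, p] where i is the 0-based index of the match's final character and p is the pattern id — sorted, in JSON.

Build:
Trie nodes:
  n0 'ε': b→17 c→2 d→1
  n1 'd': a→12  [P0 ends]
  n2 'c': a→8 b→3
  n3 'cb': d→4
  n4 'cbd': a→5
  n5 'cbda': d→6
  n6 'cbdad': c→7
  n7 'cbdadc': ·  [P1 ends]
  n8 'ca': a→9
  n9 'caa': b→10
  n10 'caab': c→11
  n11 'caabc': ·  [P2 ends]
  n12 'da': b→13
  n13 'dab': b→14
  n14 'dabb': c→15
  n15 'dabbc': c→16
  n16 'dabbcc': ·  [P3 ends]
  n17 'b': c→19 d→18
  n18 'bd': ·  [P4 ends]
  n19 'bc': ·  [P5 ends]

BFS fail/out derivation:
  fail(1) 'd': from fail(0)=0 chase 'd': 0 ⇒ 0;  out={0}∪out(0)={0}
  fail(2) 'c': from fail(0)=0 chase 'c': 0 ⇒ 0;  out=∅∪out(0)=∅
  fail(17) 'b': from fail(0)=0 chase 'b': 0 ⇒ 0;  out=∅∪out(0)=∅
  fail(3) 'cb': from fail(2)=0 chase 'b': 0 ⇒ 17;  out=∅∪out(17)=∅
  fail(8) 'ca': from fail(2)=0 chase 'a': 0 ⇒ 0;  out=∅∪out(0)=∅
  fail(12) 'da': from fail(1)=0 chase 'a': 0 ⇒ 0;  out=∅∪out(0)=∅
  fail(18) 'bd': from fail(17)=0 chase 'd': 0 ⇒ 1;  out={4}∪out(1)={0,4}
  fail(19) 'bc': from fail(17)=0 chase 'c': 0 ⇒ 2;  out={5}∪out(2)={5}
  fail(4) 'cbd': from fail(3)=17 chase 'd': 17 ⇒ 18;  out=∅∪out(18)={0,4}
  fail(9) 'caa': from fail(8)=0 chase 'a': 0 ⇒ 0;  out=∅∪out(0)=∅
  fail(13) 'dab': from fail(12)=0 chase 'b': 0 ⇒ 17;  out=∅∪out(17)=∅
  fail(5) 'cbda': from fail(4)=18 chase 'a': 18→1 ⇒ 12;  out=∅∪out(12)=∅
  fail(10) 'caab': from fail(9)=0 chase 'b': 0 ⇒ 17;  out=∅∪out(17)=∅
  fail(14) 'dabb': from fail(13)=17 chase 'b': 17→0 ⇒ 17;  out=∅∪out(17)=∅
  fail(6) 'cbdad': from fail(5)=12 chase 'd': 12→0 ⇒ 1;  out=∅∪out(1)={0}
  fail(11) 'caabc': from fail(10)=17 chase 'c': 17 ⇒ 19;  out={2}∪out(19)={2,5}
  fail(15) 'dabbc': from fail(14)=17 chase 'c': 17 ⇒ 19;  out=∅∪out(19)={5}
  fail(7) 'cbdadc': from fail(6)=1 chase 'c': 1→0 ⇒ 2;  out={1}∪out(2)={1}
  fail(16) 'dabbcc': from fail(15)=19 chase 'c': 19→2→0 ⇒ 2;  out={3}∪out(2)={3}

Run:
i=0 'c': node 0→2
i=1 'a': node 2→8
i=2 'a': node 8→9
i=3 'b': node 9→10
i=4 'c': node 10→11  ** P2@[0:4],P5@[3:4]
i=5 'd': node 11→1 (via fail)  ** P0@[5:5]
i=6 'c': node 1→2 (via fail)
i=7 'b': node 2→3
i=8 'd': node 3→4  ** P0@[8:8],P4@[7:8]
i=9 'a': node 4→5
i=10 'd': node 5→6  ** P0@[10:10]
i=11 'c': node 6→7  ** P1@[6:11]
i=12 'b': node 7→3 (via fail)
i=13 'd': node 3→4  ** P0@[13:13],P4@[12:13]
i=14 'd': node 4→1 (via fail)  ** P0@[14:14]
i=15 'c': node 1→2 (via fail)
i=16 'b': node 2→3
i=17 'd': node 3→4  ** P0@[17:17],P4@[16:17]
i=18 'b': node 4→17 (via fail)
i=19 'b': node 17→17 (via fail)
i=20 'a': node 17→0 (via fail)
i=21 'a': node 0→0
i=22 'b': node 0→17
i=23 'b': node 17→17 (via fail)
i=24 'c': node 17→19  ** P5@[23:24]
i=25 'b': node 19→3 (via fail)
i=26 'c': node 3→19 (via fail)  ** P5@[25:26]
i=27 'b': node 19→3 (via fail)
i=28 'd': node 3→4  ** P0@[28:28],P4@[27:28]
i=29 'a': node 4→5
i=30 'd': node 5→6  ** P0@[30:30]
i=31 'c': node 6→7  ** P1@[26:31]
i=32 'a': node 7→8 (via fail)
i=33 'a': node 8→9
i=34 'b': node 9→10
i=35 'c': node 10→11  ** P2@[31:35],P5@[34:35]
i=36 'd': node 11→1 (via fail)  ** P0@[36:36]
i=37 'b': node 1→17 (via fail)
i=38 'd': node 17→18  ** P0@[38:38],P4@[37:38]
i=39 'c': node 18→2 (via fail)
i=40 'c': node 2→2 (via fail)
i=41 'c': node 2→2 (via fail)
i=42 'b': node 2→3
i=43 'd': node 3→4  ** P0@[43:43],P4@[42:43]
i=44 'a': node 4→5
i=45 'd': node 5→6  ** P0@[45:45]
i=46 'c': node 6→7  ** P1@[41:46]
i=47 'b': node 7→3 (via fail)
i=48 'b': node 3→17 (via fail)
i=49 'd': node 17→18  ** P0@[49:49],P4@[48:49]
i=50 'c': node 18→2 (via fail)
i=51 'b': node 2→3
i=52 'c': node 3→19 (via fail)  ** P5@[51:52]
i=53 'c': node 19→2 (via fail)
i=54 'b': node 2→3
i=55 'b': node 3→17 (via fail)
i=56 'd': node 17→18  ** P0@[56:56],P4@[55:56]
i=57 'b': node 18→17 (via fail)
i=58 'b': node 17→17 (via fail)
i=59 'c': node 17→19  ** P5@[58:59]
i=60 'b': node 19→3 (via fail)
i=61 'd': node 3→4  ** P0@[61:61],P4@[60:61]
i=62 'a': node 4→5
i=63 'd': node 5→6  ** P0@[63:63]
i=64 'c': node 6→7  ** P1@[59:64]
i=65 'c': node 7→2 (via fail)
i=66 'd': node 2→1 (via fail)  ** P0@[66:66]
i=67 'b': node 1→17 (via fail)
i=68 'a': node 17→0 (via fail)
i=69 'b': node 0→17
i=70 'c': node 17→19  ** P5@[69:70]
i=71 'c': node 19→2 (via fail)
i=72 'c': node 2→2 (via fail)

Matches: [[4,2],[4,5],[5,0],[8,0],[8,4],[10,0],[11,1],[13,0],[13,4],[14,0],[17,0],[17,4],[24,5],[26,5],[28,0],[28,4],[30,0],[31,1],[35,2],[35,5],[36,0],[38,0],[38,4],[43,0],[43,4],[45,0],[46,1],[49,0],[49,4],[52,5],[56,0],[56,4],[59,5],[61,0],[61,4],[63,0],[64,1],[66,0],[70,5]]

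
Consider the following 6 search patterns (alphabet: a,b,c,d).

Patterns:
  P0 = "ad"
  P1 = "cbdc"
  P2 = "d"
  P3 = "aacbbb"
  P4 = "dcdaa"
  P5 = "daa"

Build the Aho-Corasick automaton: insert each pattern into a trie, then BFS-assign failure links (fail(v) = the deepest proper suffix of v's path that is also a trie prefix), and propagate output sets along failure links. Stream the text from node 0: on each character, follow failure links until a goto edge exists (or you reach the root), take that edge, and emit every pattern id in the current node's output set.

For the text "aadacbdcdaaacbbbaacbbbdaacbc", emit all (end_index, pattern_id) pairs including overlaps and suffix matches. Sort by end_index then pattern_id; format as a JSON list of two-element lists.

Construct AC machine:
Trie (insert patterns):
  0='ε' goto a→1 c→3 d→7
  1='a' goto a→8 d→2
  2='ad' goto ·  ←P0
  3='c' goto b→4
  4='cb' goto d→5
  5='cbd' goto c→6
  6='cbdc' goto ·  ←P1
  7='d' goto a→17 c→13  ←P2
  8='aa' goto c→9
  9='aac' goto b→10
  10='aacb' goto b→11
  11='aacbb' goto b→12
  12='aacbbb' goto ·  ←P3
  13='dc' goto d→14
  14='dcd' goto a→15
  15='dcda' goto a→16
  16='dcdaa' goto ·  ←P4
  17='da' goto a→18
  18='daa' goto ·  ←P5

Failure links (BFS by depth):
  n1('a'): parent n0 fail=0; on 'a' 0 → fail=0;  out ∅∪∅=∅
  n3('c'): parent n0 fail=0; on 'c' 0 → fail=0;  out ∅∪∅=∅
  n7('d'): parent n0 fail=0; on 'd' 0 → fail=0;  out {2}∪∅={2}
  n2('ad'): parent n1 fail=0; on 'd' 0 → fail=7;  out {0}∪{2}={0,2}
  n4('cb'): parent n3 fail=0; on 'b' 0 → fail=0;  out ∅∪∅=∅
  n8('aa'): parent n1 fail=0; on 'a' 0 → fail=1;  out ∅∪∅=∅
  n13('dc'): parent n7 fail=0; on 'c' 0 → fail=3;  out ∅∪∅=∅
  n17('da'): parent n7 fail=0; on 'a' 0 → fail=1;  out ∅∪∅=∅
  n5('cbd'): parent n4 fail=0; on 'd' 0 → fail=7;  out ∅∪{2}={2}
  n9('aac'): parent n8 fail=1; on 'c' 1→0 → fail=3;  out ∅∪∅=∅
  n14('dcd'): parent n13 fail=3; on 'd' 3→0 → fail=7;  out ∅∪{2}={2}
  n18('daa'): parent n17 fail=1; on 'a' 1 → fail=8;  out {5}∪∅={5}
  n6('cbdc'): parent n5 fail=7; on 'c' 7 → fail=13;  out {1}∪∅={1}
  n10('aacb'): parent n9 fail=3; on 'b' 3 → fail=4;  out ∅∪∅=∅
  n15('dcda'): parent n14 fail=7; on 'a' 7 → fail=17;  out ∅∪∅=∅
  n11('aacbb'): parent n10 fail=4; on 'b' 4→0 → fail=0;  out ∅∪∅=∅
  n16('dcdaa'): parent n15 fail=17; on 'a' 17 → fail=18;  out {4}∪{5}={4,5}
  n12('aacbbb'): parent n11 fail=0; on 'b' 0 → fail=0;  out {3}∪∅={3}

Run:
pos 0 'a': at 1
pos 1 'a': at 8
pos 2 'd': at 2 (via fail)  emit P0@[1:2],P2@[2:2]
pos 3 'a': at 17 (via fail)
pos 4 'c': at 3 (via fail)
pos 5 'b': at 4
pos 6 'd': at 5  emit P2@[6:6]
pos 7 'c': at 6  emit P1@[4:7]
pos 8 'd': at 14 (via fail)  emit P2@[8:8]
pos 9 'a': at 15
pos 10 'a': at 16  emit P4@[6:10],P5@[8:10]
pos 11 'a': at 8 (via fail)
pos 12 'c': at 9
pos 13 'b': at 10
pos 14 'b': at 11
pos 15 'b': at 12  emit P3@[10:15]
pos 16 'a': at 1 (via fail)
pos 17 'a': at 8
pos 18 'c': at 9
pos 19 'b': at 10
pos 20 'b': at 11
pos 21 'b': at 12  emit P3@[16:21]
pos 22 'd': at 7 (via fail)  emit P2@[22:22]
pos 23 'a': at 17
pos 24 'a': at 18  emit P5@[22:24]
pos 25 'c': at 9 (via fail)
pos 26 'b': at 10
pos 27 'c': at 3 (via fail)

Result: [[2,0],[2,2],[6,2],[7,1],[8,2],[10,4],[10,5],[15,3],[21,3],[22,2],[24,5]]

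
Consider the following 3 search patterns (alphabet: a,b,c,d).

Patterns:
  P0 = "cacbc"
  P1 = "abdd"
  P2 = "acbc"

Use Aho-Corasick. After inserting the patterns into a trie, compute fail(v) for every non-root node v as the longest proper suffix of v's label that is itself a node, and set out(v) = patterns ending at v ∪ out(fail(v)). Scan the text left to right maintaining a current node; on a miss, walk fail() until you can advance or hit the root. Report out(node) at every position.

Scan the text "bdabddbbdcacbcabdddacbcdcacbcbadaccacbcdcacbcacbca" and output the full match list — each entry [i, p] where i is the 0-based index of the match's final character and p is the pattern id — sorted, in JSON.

Construct AC machine:
Trie nodes:
  n0 'ε': a→6 c→1
  n1 'c': a→2
  n2 'ca': c→3
  n3 'cac': b→4
  n4 'cacb': c→5
  n5 'cacbc': ·  [P0 ends]
  n6 'a': b→7 c→10
  n7 'ab': d→8
  n8 'abd': d→9
  n9 'abdd': ·  [P1 ends]
  n10 'ac': b→11
  n11 'acb': c→12
  n12 'acbc': ·  [P2 ends]

Failure links (BFS by depth):
  n1('c'): parent n0 fail=0; on 'c' 0 → fail=0;  out ∅∪∅=∅
  n6('a'): parent n0 fail=0; on 'a' 0 → fail=0;  out ∅∪∅=∅
  n2('ca'): parent n1 fail=0; on 'a' 0 → fail=6;  out ∅∪∅=∅
  n7('ab'): parent n6 fail=0; on 'b' 0 → fail=0;  out ∅∪∅=∅
  n10('ac'): parent n6 fail=0; on 'c' 0 → fail=1;  out ∅∪∅=∅
  n3('cac'): parent n2 fail=6; on 'c' 6 → fail=10;  out ∅∪∅=∅
  n8('abd'): parent n7 fail=0; on 'd' 0 → fail=0;  out ∅∪∅=∅
  n11('acb'): parent n10 fail=1; on 'b' 1→0 → fail=0;  out ∅∪∅=∅
  n4('cacb'): parent n3 fail=10; on 'b' 10 → fail=11;  out ∅∪∅=∅
  n9('abdd'): parent n8 fail=0; on 'd' 0 → fail=0;  out {1}∪∅={1}
  n12('acbc'): parent n11 fail=0; on 'c' 0 → fail=1;  out {2}∪∅={2}
  n5('cacbc'): parent n4 fail=11; on 'c' 11 → fail=12;  out {0}∪{2}={0,2}

Run:
[0] read 'b'  n0⇒n0
[1] read 'd'  n0⇒n0
[2] read 'a'  n0⇒n6
[3] read 'b'  n6⇒n7
[4] read 'd'  n7⇒n8
[5] read 'd'  n8⇒n9  emit P1@[2:5]
[6] read 'b'  n9⇒n0 (fail-walked)
[7] read 'b'  n0⇒n0
[8] read 'd'  n0⇒n0
[9] read 'c'  n0⇒n1
[10] read 'a'  n1⇒n2
[11] read 'c'  n2⇒n3
[12] read 'b'  n3⇒n4
[13] read 'c'  n4⇒n5  emit P0@[9:13],P2@[10:13]
[14] read 'a'  n5⇒n2 (fail-walked)
[15] read 'b'  n2⇒n7 (fail-walked)
[16] read 'd'  n7⇒n8
[17] read 'd'  n8⇒n9  emit P1@[14:17]
[18] read 'd'  n9⇒n0 (fail-walked)
[19] read 'a'  n0⇒n6
[20] read 'c'  n6⇒n10
[21] read 'b'  n10⇒n11
[22] read 'c'  n11⇒n12  emit P2@[19:22]
[23] read 'd'  n12⇒n0 (fail-walked)
[24] read 'c'  n0⇒n1
[25] read 'a'  n1⇒n2
[26] read 'c'  n2⇒n3
[27] read 'b'  n3⇒n4
[28] read 'c'  n4⇒n5  emit P0@[24:28],P2@[25:28]
[29] read 'b'  n5⇒n0 (fail-walked)
[30] read 'a'  n0⇒n6
[31] read 'd'  n6⇒n0 (fail-walked)
[32] read 'a'  n0⇒n6
[33] read 'c'  n6⇒n10
[34] read 'c'  n10⇒n1 (fail-walked)
[35] read 'a'  n1⇒n2
[36] read 'c'  n2⇒n3
[37] read 'b'  n3⇒n4
[38] read 'c'  n4⇒n5  emit P0@[34:38],P2@[35:38]
[39] read 'd'  n5⇒n0 (fail-walked)
[40] read 'c'  n0⇒n1
[41] read 'a'  n1⇒n2
[42] read 'c'  n2⇒n3
[43] read 'b'  n3⇒n4
[44] read 'c'  n4⇒n5  emit P0@[40:44],P2@[41:44]
[45] read 'a'  n5⇒n2 (fail-walked)
[46] read 'c'  n2⇒n3
[47] read 'b'  n3⇒n4
[48] read 'c'  n4⇒n5  emit P0@[44:48],P2@[45:48]
[49] read 'a'  n5⇒n2 (fail-walked)

Matches: [[5,1],[13,0],[13,2],[17,1],[22,2],[28,0],[28,2],[38,0],[38,2],[44,0],[44,2],[48,0],[48,2]]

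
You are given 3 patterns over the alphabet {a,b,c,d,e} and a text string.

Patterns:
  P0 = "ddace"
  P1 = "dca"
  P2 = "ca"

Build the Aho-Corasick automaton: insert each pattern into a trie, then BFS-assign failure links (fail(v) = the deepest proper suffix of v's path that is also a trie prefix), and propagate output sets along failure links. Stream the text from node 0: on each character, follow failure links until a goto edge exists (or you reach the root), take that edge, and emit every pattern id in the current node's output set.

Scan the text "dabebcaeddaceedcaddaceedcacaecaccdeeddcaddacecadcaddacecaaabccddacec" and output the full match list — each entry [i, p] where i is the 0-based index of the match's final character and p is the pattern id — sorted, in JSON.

Construct AC machine:
Trie nodes:
  0='ε' goto c→8 d→1
  1='d' goto c→6 d→2
  2='dd' goto a→3
  3='dda' goto c→4
  4='ddac' goto e→5
  5='ddace' goto ·  ←P0
  6='dc' goto a→7
  7='dca' goto ·  ←P1
  8='c' goto a→9
  9='ca' goto ·  ←P2

BFS fail/out derivation:
  fail(1) 'd': from fail(0)=0 chase 'd': 0 ⇒ 0;  out=∅∪out(0)=∅
  fail(8) 'c': from fail(0)=0 chase 'c': 0 ⇒ 0;  out=∅∪out(0)=∅
  fail(2) 'dd': from fail(1)=0 chase 'd': 0 ⇒ 1;  out=∅∪out(1)=∅
  fail(6) 'dc': from fail(1)=0 chase 'c': 0 ⇒ 8;  out=∅∪out(8)=∅
  fail(9) 'ca': from fail(8)=0 chase 'a': 0 ⇒ 0;  out={2}∪out(0)={2}
  fail(3) 'dda': from fail(2)=1 chase 'a': 1→0 ⇒ 0;  out=∅∪out(0)=∅
  fail(7) 'dca': from fail(6)=8 chase 'a': 8 ⇒ 9;  out={1}∪out(9)={1,2}
  fail(4) 'ddac': from fail(3)=0 chase 'c': 0 ⇒ 8;  out=∅∪out(8)=∅
  fail(5) 'ddace': from fail(4)=8 chase 'e': 8→0 ⇒ 0;  out={0}∪out(0)={0}

Run:
pos 0 'd': at 1
pos 1 'a': at 0 (via fail)
pos 2 'b': at 0
pos 3 'e': at 0
pos 4 'b': at 0
pos 5 'c': at 8
pos 6 'a': at 9  ** P2@[5:6]
pos 7 'e': at 0 (via fail)
pos 8 'd': at 1
pos 9 'd': at 2
pos 10 'a': at 3
pos 11 'c': at 4
pos 12 'e': at 5  ** P0@[8:12]
pos 13 'e': at 0 (via fail)
pos 14 'd': at 1
pos 15 'c': at 6
pos 16 'a': at 7  ** P1@[14:16],P2@[15:16]
pos 17 'd': at 1 (via fail)
pos 18 'd': at 2
pos 19 'a': at 3
pos 20 'c': at 4
pos 21 'e': at 5  ** P0@[17:21]
pos 22 'e': at 0 (via fail)
pos 23 'd': at 1
pos 24 'c': at 6
pos 25 'a': at 7  ** P1@[23:25],P2@[24:25]
pos 26 'c': at 8 (via fail)
pos 27 'a': at 9  ** P2@[26:27]
pos 28 'e': at 0 (via fail)
pos 29 'c': at 8
pos 30 'a': at 9  ** P2@[29:30]
pos 31 'c': at 8 (via fail)
pos 32 'c': at 8 (via fail)
pos 33 'd': at 1 (via fail)
pos 34 'e': at 0 (via fail)
pos 35 'e': at 0
pos 36 'd': at 1
pos 37 'd': at 2
pos 38 'c': at 6 (via fail)
pos 39 'a': at 7  ** P1@[37:39],P2@[38:39]
pos 40 'd': at 1 (via fail)
pos 41 'd': at 2
pos 42 'a': at 3
pos 43 'c': at 4
pos 44 'e': at 5  ** P0@[40:44]
pos 45 'c': at 8 (via fail)
pos 46 'a': at 9  ** P2@[45:46]
pos 47 'd': at 1 (via fail)
pos 48 'c': at 6
pos 49 'a': at 7  ** P1@[47:49],P2@[48:49]
pos 50 'd': at 1 (via fail)
pos 51 'd': at 2
pos 52 'a': at 3
pos 53 'c': at 4
pos 54 'e': at 5  ** P0@[50:54]
pos 55 'c': at 8 (via fail)
pos 56 'a': at 9  ** P2@[55:56]
pos 57 'a': at 0 (via fail)
pos 58 'a': at 0
pos 59 'b': at 0
pos 60 'c': at 8
pos 61 'c': at 8 (via fail)
pos 62 'd': at 1 (via fail)
pos 63 'd': at 2
pos 64 'a': at 3
pos 65 'c': at 4
pos 66 'e': at 5  ** P0@[62:66]
pos 67 'c': at 8 (via fail)

Matches: [[6,2],[12,0],[16,1],[16,2],[21,0],[25,1],[25,2],[27,2],[30,2],[39,1],[39,2],[44,0],[46,2],[49,1],[49,2],[54,0],[56,2],[66,0]]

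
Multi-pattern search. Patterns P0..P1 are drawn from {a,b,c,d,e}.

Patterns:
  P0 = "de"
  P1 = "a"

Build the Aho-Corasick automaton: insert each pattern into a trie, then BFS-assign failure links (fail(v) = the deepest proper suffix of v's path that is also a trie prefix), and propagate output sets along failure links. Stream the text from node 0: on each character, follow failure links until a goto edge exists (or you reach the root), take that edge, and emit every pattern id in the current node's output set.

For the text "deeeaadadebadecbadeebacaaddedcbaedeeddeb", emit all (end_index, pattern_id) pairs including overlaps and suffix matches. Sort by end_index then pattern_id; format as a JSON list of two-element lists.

Build automaton:
Trie nodes:
  0='ε' goto a→3 d→1
  1='d' goto e→2
  2='de' goto ·  ←P0
  3='a' goto ·  ←P1

BFS fail/out derivation:
  fail(1) 'd': from fail(0)=0 chase 'd': 0 ⇒ 0;  out=∅∪out(0)=∅
  fail(3) 'a': from fail(0)=0 chase 'a': 0 ⇒ 0;  out={1}∪out(0)={1}
  fail(2) 'de': from fail(1)=0 chase 'e': 0 ⇒ 0;  out={0}∪out(0)={0}

Run:
pos 0 'd': at 1
pos 1 'e': at 2  ** P0@[0:1]
pos 2 'e': at 0 (fail-walked)
pos 3 'e': at 0
pos 4 'a': at 3  ** P1@[4:4]
pos 5 'a': at 3 (fail-walked)  ** P1@[5:5]
pos 6 'd': at 1 (fail-walked)
pos 7 'a': at 3 (fail-walked)  ** P1@[7:7]
pos 8 'd': at 1 (fail-walked)
pos 9 'e': at 2  ** P0@[8:9]
pos 10 'b': at 0 (fail-walked)
pos 11 'a': at 3  ** P1@[11:11]
pos 12 'd': at 1 (fail-walked)
pos 13 'e': at 2  ** P0@[12:13]
pos 14 'c': at 0 (fail-walked)
pos 15 'b': at 0
pos 16 'a': at 3  ** P1@[16:16]
pos 17 'd': at 1 (fail-walked)
pos 18 'e': at 2  ** P0@[17:18]
pos 19 'e': at 0 (fail-walked)
pos 20 'b': at 0
pos 21 'a': at 3  ** P1@[21:21]
pos 22 'c': at 0 (fail-walked)
pos 23 'a': at 3  ** P1@[23:23]
pos 24 'a': at 3 (fail-walked)  ** P1@[24:24]
pos 25 'd': at 1 (fail-walked)
pos 26 'd': at 1 (fail-walked)
pos 27 'e': at 2  ** P0@[26:27]
pos 28 'd': at 1 (fail-walked)
pos 29 'c': at 0 (fail-walked)
pos 30 'b': at 0
pos 31 'a': at 3  ** P1@[31:31]
pos 32 'e': at 0 (fail-walked)
pos 33 'd': at 1
pos 34 'e': at 2  ** P0@[33:34]
pos 35 'e': at 0 (fail-walked)
pos 36 'd': at 1
pos 37 'd': at 1 (fail-walked)
pos 38 'e': at 2  ** P0@[37:38]
pos 39 'b': at 0 (fail-walked)

Result: [[1,0],[4,1],[5,1],[7,1],[9,0],[11,1],[13,0],[16,1],[18,0],[21,1],[23,1],[24,1],[27,0],[31,1],[34,0],[38,0]]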